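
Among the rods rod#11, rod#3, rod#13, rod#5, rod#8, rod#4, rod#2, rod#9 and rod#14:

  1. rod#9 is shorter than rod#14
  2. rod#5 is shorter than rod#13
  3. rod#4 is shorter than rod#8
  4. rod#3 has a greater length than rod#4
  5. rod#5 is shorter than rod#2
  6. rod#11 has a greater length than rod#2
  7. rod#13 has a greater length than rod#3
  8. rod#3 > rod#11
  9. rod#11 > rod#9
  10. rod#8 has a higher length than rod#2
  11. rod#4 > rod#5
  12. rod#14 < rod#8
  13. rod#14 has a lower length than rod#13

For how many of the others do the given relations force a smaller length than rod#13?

Directly below rod#13: rod#5, rod#14, rod#3.
One step further: rod#4, rod#9, rod#11 (6 so far).
One step further: rod#2 (7 so far).
No other element is forced below rod#13 by the given relations, so the count is 7.

7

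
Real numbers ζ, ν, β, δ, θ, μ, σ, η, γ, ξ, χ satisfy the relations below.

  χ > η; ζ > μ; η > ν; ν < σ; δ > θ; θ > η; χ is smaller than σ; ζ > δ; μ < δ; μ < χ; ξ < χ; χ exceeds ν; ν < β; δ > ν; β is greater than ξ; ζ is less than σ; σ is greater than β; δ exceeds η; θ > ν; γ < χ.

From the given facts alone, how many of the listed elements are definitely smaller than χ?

5

Directly below χ: μ, ν, ξ, η, γ.
Nothing else is reachable below χ; 5 in all.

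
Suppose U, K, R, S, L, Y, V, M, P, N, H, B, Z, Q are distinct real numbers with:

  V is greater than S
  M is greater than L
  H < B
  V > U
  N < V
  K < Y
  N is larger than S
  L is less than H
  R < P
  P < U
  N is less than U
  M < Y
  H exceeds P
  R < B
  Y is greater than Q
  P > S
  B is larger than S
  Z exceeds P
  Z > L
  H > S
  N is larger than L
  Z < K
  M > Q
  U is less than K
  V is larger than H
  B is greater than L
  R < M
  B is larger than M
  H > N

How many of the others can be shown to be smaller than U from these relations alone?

Directly below U: P, N.
One step further: S, R, L (5 so far).
Nothing else is reachable below U; 5 in all.

5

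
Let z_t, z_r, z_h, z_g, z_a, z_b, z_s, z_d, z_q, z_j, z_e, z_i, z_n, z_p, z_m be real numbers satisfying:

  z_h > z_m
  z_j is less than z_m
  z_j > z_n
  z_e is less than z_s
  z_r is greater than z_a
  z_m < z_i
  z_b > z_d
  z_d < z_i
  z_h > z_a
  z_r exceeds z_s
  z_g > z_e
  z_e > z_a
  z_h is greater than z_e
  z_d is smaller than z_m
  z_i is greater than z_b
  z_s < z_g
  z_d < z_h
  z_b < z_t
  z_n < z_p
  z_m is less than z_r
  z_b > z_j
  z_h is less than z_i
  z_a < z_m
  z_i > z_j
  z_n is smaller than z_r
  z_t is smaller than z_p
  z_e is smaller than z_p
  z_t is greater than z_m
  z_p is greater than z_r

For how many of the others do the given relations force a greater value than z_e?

The elements the relations force above z_e are z_s, z_g, z_h, z_i, z_r, z_p — no chain reaches any other.
That is 6.

6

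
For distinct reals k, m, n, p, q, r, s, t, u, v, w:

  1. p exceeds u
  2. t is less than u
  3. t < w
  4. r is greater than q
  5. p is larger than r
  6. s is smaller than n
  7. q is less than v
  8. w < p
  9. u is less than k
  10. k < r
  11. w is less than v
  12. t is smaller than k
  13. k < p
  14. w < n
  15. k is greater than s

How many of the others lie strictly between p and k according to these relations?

1

The relations place k below p. An element lies strictly between them when it is forced above k and also forced below p.
Above k: {r}. Below p: {s, t, w, u, q, r}.
Intersection: {r} — 1.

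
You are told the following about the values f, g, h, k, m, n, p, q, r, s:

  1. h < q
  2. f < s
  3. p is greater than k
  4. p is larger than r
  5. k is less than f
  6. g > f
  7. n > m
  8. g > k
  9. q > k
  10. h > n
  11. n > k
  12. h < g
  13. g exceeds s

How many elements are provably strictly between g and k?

Chaining upward from k reaches: n, f, h, p, q, s.
Chaining downward from g reaches: m, n, f, h, s.
Strictly between k and g are those in both lists: n, f, h, s — 4 elements.

4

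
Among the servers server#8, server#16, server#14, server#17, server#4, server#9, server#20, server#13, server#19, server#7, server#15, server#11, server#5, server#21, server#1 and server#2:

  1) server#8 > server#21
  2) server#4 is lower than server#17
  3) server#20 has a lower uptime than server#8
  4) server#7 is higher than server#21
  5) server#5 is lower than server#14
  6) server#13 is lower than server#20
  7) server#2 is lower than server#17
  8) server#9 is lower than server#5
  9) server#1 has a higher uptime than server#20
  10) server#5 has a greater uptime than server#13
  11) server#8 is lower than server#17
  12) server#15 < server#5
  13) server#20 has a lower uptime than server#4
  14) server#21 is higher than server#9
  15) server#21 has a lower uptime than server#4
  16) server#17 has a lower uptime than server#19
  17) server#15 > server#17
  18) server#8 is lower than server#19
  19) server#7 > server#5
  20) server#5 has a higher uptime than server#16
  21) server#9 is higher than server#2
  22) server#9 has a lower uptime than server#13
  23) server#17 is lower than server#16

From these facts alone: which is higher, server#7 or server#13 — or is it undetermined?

server#13 < server#20 and server#20 < server#4 give server#13 < server#4.
Then server#4 < server#17 extends the chain to server#17.
With server#17 < server#16: server#13 < server#20 < server#4 < server#17 < server#16.
With server#16 < server#5: server#13 < server#20 < server#4 < server#17 < server#16 < server#5.
Then server#5 < server#7 extends the chain to server#7.
So server#7 is higher.

server#7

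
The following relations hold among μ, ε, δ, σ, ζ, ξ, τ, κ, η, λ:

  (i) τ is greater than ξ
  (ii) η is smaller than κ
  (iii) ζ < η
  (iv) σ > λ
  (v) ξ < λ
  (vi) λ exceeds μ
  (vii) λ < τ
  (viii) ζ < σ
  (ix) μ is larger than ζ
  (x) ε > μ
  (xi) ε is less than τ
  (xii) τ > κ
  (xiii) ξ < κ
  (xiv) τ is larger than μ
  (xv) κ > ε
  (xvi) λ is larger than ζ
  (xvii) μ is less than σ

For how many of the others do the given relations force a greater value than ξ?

From ξ the given relations immediately reach λ, κ, τ.
From those, σ — 4 in total.
No other element is forced above ξ by the given relations, so the count is 4.

4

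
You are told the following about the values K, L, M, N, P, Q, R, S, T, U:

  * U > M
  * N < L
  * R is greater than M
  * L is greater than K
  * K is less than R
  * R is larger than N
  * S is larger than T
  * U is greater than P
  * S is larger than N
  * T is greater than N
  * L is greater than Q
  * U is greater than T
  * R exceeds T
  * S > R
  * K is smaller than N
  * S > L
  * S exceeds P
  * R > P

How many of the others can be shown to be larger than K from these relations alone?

6

Directly above K: N, L, R.
One step further: T, S (5 so far).
One step further: U (6 so far).
Nothing else is reachable above K; 6 in all.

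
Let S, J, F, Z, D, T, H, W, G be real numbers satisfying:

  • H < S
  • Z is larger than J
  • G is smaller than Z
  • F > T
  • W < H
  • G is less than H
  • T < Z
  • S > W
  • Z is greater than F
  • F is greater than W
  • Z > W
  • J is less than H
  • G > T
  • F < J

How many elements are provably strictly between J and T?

Chaining upward from T reaches: G, F, Z, H, S.
Chaining downward from J reaches: W, F.
Strictly between T and J are those in both lists: F — 1 element.

1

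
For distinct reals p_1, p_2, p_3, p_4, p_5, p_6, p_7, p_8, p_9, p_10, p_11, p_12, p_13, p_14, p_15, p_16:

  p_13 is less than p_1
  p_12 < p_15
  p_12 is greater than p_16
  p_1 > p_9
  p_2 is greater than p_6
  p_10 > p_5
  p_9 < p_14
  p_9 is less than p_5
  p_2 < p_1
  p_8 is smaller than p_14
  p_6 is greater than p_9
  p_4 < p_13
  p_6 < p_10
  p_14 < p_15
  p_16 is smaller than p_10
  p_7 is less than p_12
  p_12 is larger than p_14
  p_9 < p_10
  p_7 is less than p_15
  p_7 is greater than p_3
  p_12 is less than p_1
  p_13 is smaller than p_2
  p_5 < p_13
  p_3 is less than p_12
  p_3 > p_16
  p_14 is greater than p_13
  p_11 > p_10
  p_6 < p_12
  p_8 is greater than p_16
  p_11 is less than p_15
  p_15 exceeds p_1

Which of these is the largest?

p_15

p_9 is not greatest since p_9 < p_6; p_16 is not greatest since p_16 < p_3; p_4 is not greatest since p_4 < p_13; p_3 is not greatest since p_3 < p_7; p_7 is not greatest since p_7 < p_12; p_8 is not greatest since p_8 < p_14; p_5 is not greatest since p_5 < p_13; p_13 is not greatest since p_13 < p_14; p_6 is not greatest since p_6 < p_10; p_10 is not greatest since p_10 < p_11; p_14 is not greatest since p_14 < p_12; p_2 is not greatest since p_2 < p_1; p_12 is not greatest since p_12 < p_1; p_1 is not greatest since p_1 < p_15; p_11 is not greatest since p_11 < p_15.
Only p_15 has nothing above it, so p_15 is the largest.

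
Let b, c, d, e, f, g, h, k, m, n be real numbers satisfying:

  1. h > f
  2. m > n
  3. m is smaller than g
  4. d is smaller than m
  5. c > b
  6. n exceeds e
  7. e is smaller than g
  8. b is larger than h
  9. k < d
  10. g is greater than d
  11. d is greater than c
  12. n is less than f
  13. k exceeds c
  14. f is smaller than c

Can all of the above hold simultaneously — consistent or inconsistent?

The single ordering e < n < f < h < b < c < k < d < m < g satisfies every listed relation, so no contradiction arises.

consistent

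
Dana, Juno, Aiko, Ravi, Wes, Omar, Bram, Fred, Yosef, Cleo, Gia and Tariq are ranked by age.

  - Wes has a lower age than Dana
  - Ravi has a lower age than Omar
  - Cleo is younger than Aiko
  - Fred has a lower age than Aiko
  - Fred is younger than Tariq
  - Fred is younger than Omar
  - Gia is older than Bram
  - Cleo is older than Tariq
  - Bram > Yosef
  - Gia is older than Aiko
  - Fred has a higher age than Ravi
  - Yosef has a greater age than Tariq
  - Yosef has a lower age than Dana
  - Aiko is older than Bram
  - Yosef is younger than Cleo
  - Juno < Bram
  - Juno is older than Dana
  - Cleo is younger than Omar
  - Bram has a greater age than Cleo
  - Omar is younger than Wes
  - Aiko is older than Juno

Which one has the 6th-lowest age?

Piecing the relations together gives one ordering: Ravi < Fred < Tariq < Yosef < Cleo < Omar < Wes < Dana < Juno < Bram < Aiko < Gia.
The 6th smallest is Omar.

Omar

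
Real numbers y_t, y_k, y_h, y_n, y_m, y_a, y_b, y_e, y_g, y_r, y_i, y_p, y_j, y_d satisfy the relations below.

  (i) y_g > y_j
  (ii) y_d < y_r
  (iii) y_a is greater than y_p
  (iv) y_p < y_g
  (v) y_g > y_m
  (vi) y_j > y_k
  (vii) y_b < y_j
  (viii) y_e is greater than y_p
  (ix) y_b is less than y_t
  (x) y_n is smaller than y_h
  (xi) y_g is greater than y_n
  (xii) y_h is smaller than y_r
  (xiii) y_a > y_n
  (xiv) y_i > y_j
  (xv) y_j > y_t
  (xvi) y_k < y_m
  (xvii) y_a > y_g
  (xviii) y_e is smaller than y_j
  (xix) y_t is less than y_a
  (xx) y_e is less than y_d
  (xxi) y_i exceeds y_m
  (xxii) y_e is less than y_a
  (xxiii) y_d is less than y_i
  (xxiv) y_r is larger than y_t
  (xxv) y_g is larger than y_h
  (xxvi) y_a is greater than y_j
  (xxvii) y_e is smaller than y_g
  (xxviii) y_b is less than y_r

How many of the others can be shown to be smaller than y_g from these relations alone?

9

The elements the relations force below y_g are y_k, y_p, y_e, y_b, y_n, y_t, y_m, y_j, y_h — no chain reaches any other.
That is 9.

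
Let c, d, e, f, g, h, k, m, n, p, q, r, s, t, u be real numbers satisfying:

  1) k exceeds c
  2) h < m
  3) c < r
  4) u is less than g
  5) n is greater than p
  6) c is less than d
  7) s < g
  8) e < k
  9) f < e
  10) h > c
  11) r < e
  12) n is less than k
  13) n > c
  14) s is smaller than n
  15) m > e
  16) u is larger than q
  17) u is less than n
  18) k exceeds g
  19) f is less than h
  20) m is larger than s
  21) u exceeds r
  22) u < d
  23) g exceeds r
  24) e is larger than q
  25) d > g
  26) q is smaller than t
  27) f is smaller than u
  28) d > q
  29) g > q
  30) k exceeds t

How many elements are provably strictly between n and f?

1

Chaining upward from f reaches: h, e, u, m, g, k, d.
Chaining downward from n reaches: c, s, q, r, p, u.
Strictly between f and n are those in both lists: u — 1 element.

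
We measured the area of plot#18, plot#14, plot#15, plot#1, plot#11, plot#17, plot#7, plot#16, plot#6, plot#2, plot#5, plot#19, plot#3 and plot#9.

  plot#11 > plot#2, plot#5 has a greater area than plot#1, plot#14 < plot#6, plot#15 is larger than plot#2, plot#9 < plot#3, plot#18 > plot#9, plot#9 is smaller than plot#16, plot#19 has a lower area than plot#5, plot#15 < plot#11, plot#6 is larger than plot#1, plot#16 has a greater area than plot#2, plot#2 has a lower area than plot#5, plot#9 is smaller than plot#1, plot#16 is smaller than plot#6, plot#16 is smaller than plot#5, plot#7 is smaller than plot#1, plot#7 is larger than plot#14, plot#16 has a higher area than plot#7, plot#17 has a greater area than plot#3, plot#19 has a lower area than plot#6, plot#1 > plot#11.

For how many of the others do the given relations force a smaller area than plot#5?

The elements the relations force below plot#5 are plot#2, plot#19, plot#14, plot#15, plot#9, plot#7, plot#11, plot#16, plot#1 — no chain reaches any other.
That is 9.

9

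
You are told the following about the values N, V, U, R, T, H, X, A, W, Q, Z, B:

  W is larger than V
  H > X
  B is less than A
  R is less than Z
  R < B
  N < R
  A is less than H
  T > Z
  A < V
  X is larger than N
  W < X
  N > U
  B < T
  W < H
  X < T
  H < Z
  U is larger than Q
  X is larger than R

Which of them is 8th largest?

B

Chaining the given pairs: Q < U < N < R < B < A < V < W < X < H < Z < T.
The 8th largest is B.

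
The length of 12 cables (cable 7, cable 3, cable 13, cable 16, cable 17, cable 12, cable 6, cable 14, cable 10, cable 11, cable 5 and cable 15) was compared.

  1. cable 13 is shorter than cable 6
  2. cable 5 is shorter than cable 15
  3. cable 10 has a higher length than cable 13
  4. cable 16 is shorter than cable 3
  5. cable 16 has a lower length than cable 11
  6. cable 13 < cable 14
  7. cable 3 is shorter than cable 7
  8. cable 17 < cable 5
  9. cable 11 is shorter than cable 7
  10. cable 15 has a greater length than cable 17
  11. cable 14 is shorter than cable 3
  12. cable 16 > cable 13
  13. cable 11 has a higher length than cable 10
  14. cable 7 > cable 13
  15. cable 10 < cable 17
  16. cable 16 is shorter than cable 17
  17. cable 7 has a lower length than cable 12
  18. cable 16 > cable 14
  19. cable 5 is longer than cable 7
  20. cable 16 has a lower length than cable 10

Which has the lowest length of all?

Chaining upward from cable 13: directly above it, cable 14, cable 16, cable 10, cable 6, cable 7; then cable 3, cable 11, cable 17, cable 5, cable 12; then cable 15.
That covers every other element, and nothing is given below cable 13, so cable 13 is the lowest length.

cable 13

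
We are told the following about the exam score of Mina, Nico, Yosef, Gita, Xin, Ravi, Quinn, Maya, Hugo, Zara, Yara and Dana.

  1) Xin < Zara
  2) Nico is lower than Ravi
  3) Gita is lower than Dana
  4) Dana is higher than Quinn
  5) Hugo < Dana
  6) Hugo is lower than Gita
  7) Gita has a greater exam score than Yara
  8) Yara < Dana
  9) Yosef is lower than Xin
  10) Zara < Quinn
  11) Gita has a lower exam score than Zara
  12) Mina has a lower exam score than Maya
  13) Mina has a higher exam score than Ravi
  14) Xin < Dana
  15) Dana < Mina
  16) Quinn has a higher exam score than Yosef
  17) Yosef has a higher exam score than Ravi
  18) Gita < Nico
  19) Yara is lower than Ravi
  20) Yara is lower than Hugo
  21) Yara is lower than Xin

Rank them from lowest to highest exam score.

Each adjacent pair is fixed by a given relation: Yara < Hugo; Hugo < Gita; Gita < Nico; Nico < Ravi; Ravi < Yosef; Yosef < Xin; Xin < Zara; Zara < Quinn; Quinn < Dana; Dana < Mina; Mina < Maya. Chaining them end to end gives the full order.

Yara < Hugo < Gita < Nico < Ravi < Yosef < Xin < Zara < Quinn < Dana < Mina < Maya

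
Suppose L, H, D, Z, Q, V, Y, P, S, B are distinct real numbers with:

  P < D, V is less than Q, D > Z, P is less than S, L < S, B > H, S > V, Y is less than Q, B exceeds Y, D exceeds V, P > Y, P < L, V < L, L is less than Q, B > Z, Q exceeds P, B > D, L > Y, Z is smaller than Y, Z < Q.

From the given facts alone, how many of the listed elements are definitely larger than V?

From V the given relations immediately reach D, L, Q, S.
From those, B — 5 in total.
No other element is forced above V by the given relations, so the count is 5.

5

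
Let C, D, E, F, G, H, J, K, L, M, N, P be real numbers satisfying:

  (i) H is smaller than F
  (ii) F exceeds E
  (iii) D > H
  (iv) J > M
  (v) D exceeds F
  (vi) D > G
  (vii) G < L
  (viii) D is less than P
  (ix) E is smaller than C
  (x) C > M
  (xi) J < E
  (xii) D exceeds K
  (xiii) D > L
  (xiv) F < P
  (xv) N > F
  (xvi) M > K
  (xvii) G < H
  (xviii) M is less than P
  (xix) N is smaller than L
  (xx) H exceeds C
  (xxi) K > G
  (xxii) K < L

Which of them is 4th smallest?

Chaining the given pairs: G < K < M < J < E < C < H < F < N < L < D < P.
Counting 4 from the smallest end gives J.

J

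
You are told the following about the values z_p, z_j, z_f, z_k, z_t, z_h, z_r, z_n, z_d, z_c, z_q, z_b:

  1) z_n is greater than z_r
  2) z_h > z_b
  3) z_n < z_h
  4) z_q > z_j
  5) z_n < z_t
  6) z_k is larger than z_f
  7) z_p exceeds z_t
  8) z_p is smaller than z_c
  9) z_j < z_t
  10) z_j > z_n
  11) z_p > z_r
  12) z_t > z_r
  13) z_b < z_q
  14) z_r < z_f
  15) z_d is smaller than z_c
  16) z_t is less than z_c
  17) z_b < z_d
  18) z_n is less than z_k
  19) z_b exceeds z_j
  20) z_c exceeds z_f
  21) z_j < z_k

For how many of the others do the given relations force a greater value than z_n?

9

From z_n the given relations immediately reach z_j, z_t, z_k, z_h.
From those, z_b, z_p, z_q, z_c — 8 in total.
From those, z_d — 9 in total.
No other element is forced above z_n by the given relations, so the count is 9.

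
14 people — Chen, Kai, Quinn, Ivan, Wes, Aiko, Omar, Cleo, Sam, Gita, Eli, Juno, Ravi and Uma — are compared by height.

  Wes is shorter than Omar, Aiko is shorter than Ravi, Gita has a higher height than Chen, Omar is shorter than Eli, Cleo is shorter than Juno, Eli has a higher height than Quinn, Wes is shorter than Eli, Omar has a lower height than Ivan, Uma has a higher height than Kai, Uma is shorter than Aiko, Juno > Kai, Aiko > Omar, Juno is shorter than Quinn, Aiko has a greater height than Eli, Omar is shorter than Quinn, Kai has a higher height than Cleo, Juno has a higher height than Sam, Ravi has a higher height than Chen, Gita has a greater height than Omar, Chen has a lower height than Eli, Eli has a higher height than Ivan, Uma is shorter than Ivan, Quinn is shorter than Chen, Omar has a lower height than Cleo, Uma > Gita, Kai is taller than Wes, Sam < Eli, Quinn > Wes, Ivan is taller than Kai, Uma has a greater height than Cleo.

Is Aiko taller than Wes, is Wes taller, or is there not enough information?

Aiko

Chaining the given relations: Wes < Omar < Cleo < Kai < Juno < Quinn < Chen < Gita < Uma < Ivan < Eli < Aiko.
So Aiko is taller.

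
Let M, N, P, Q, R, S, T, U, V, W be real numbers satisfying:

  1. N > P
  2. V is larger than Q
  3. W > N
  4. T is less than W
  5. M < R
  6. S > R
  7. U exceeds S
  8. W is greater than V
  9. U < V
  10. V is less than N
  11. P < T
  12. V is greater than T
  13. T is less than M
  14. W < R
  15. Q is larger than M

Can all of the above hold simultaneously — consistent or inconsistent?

Chaining the given relations yields V < N < W < R < S < U, so V < U. But one relation states U < V. These cannot both hold.

inconsistent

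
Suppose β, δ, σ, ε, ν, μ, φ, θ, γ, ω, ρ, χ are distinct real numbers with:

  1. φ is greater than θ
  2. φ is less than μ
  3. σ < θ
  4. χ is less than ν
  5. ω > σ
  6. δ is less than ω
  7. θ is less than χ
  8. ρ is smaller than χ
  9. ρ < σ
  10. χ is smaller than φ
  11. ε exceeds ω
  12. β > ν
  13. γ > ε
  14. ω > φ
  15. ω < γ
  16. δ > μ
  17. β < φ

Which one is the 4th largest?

δ

Chaining the given pairs: ρ < σ < θ < χ < ν < β < φ < μ < δ < ω < ε < γ.
The 4th largest is δ.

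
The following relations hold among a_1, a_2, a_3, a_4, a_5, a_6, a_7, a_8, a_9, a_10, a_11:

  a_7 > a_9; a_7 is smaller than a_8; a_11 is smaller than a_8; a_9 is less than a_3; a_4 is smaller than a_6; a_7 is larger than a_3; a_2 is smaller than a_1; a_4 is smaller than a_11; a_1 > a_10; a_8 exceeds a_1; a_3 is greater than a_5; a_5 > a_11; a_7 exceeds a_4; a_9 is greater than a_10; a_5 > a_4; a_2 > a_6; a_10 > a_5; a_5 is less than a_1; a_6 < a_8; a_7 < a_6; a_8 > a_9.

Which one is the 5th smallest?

Chaining the given pairs: a_4 < a_11 < a_5 < a_10 < a_9 < a_3 < a_7 < a_6 < a_2 < a_1 < a_8.
Counting 5 from the smallest end gives a_9.

a_9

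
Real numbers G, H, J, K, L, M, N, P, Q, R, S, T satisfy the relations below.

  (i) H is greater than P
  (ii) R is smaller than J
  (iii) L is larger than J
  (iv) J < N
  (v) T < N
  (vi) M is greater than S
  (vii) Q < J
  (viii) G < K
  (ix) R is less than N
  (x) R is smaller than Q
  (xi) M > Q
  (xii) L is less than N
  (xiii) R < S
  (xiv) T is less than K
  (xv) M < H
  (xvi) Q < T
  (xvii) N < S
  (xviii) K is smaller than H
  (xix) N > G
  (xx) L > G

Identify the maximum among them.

Chaining downward from H: directly below it, P, K, M; then Q, T, G, S; then R, N; then J, L.
That covers every other element, and nothing is given above H, so H is the maximum.

H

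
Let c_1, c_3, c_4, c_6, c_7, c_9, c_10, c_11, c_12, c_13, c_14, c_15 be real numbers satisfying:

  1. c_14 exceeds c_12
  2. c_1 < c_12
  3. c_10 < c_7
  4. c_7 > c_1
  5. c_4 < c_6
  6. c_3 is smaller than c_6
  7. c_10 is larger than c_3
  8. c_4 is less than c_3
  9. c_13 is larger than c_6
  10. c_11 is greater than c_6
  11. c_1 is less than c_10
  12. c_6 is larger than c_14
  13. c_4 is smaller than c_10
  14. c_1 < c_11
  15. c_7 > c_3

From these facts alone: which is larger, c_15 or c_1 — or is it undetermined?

Following every chain through c_1: above c_1 we get c_12, c_14, c_6, c_11, c_10, c_13, c_7.
c_15 is not reached, and no chain runs the other way from c_15 to c_1.
So the given relations leave the order of c_1 and c_15 undetermined.

undetermined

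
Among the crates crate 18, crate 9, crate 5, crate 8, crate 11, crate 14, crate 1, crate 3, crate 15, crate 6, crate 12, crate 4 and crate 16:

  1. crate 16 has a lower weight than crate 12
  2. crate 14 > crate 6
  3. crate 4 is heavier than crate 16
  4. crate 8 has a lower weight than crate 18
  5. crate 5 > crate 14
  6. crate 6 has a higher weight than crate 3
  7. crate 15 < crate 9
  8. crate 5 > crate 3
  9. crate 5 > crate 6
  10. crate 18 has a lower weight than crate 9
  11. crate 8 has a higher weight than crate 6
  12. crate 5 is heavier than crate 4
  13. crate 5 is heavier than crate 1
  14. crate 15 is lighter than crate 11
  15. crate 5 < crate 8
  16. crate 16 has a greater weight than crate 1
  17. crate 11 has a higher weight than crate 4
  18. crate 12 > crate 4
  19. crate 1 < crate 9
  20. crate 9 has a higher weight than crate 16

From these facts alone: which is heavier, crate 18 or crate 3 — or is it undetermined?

crate 18

The relevant relations are crate 3 < crate 6; crate 6 < crate 14; crate 14 < crate 5; crate 5 < crate 8; crate 8 < crate 18.
Together: crate 3 < crate 6 < crate 14 < crate 5 < crate 8 < crate 18.
So crate 18 is heavier.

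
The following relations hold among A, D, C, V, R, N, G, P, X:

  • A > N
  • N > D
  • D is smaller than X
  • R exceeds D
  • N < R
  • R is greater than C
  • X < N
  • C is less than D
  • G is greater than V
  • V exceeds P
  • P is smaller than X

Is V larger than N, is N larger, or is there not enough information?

Following every chain through V: above V we get G; below V we get P.
N is not reached, and no chain runs the other way from N to V.
So the given relations leave the order of V and N undetermined.

undetermined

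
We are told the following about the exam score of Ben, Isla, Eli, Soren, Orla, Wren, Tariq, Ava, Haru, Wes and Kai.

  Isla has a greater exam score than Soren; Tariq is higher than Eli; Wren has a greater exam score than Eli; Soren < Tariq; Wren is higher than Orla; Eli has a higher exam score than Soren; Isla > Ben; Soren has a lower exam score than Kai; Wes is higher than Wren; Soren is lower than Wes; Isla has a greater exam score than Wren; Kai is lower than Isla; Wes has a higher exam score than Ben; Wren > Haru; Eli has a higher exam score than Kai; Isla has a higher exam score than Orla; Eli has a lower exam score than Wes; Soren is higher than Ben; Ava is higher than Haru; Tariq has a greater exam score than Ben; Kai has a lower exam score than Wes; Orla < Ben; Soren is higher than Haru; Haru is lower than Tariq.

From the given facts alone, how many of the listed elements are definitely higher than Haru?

From Haru the given relations immediately reach Soren, Ava, Tariq, Wren.
From those, Kai, Eli, Wes, Isla — 8 in total.
Nothing else is reachable above Haru; 8 in all.

8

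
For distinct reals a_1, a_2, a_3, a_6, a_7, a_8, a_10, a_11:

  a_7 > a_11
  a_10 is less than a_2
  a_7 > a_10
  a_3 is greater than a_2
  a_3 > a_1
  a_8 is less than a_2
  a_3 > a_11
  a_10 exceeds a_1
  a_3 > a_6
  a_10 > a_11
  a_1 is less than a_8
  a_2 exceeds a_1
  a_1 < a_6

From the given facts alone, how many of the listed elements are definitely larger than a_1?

From a_1 the given relations immediately reach a_6, a_8, a_10, a_2, a_3.
From those, a_7 — 6 in total.
No other element is forced above a_1 by the given relations, so the count is 6.

6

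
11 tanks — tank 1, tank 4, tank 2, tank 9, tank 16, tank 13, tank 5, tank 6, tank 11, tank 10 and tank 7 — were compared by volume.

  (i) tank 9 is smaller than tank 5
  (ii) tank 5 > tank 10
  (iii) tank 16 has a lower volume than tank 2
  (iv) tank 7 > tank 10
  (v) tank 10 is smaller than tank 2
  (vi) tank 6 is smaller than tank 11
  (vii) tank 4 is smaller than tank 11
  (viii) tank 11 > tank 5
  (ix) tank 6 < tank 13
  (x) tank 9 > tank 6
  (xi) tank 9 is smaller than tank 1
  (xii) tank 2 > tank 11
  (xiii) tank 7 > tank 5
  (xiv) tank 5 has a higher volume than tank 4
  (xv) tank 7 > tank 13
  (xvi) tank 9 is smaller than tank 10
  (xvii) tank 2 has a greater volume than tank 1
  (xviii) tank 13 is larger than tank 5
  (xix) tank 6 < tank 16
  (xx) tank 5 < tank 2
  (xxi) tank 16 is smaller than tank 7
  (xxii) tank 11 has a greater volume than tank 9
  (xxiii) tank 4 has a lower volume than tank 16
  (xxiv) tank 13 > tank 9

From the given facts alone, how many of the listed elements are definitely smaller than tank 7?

The elements the relations force below tank 7 are tank 6, tank 9, tank 10, tank 4, tank 16, tank 5, tank 13 — no chain reaches any other.
That is 7.

7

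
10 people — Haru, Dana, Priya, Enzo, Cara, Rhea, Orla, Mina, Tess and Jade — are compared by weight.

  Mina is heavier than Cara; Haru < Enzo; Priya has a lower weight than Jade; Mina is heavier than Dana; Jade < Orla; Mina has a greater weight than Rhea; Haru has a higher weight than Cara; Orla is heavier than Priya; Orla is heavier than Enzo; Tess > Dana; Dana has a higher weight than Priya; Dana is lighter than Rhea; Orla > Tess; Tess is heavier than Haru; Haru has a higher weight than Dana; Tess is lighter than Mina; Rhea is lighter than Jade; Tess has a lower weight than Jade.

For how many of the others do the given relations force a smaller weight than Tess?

From Tess the given relations immediately reach Dana, Haru.
From those, Priya, Cara — 4 in total.
Nothing else is reachable below Tess; 4 in all.

4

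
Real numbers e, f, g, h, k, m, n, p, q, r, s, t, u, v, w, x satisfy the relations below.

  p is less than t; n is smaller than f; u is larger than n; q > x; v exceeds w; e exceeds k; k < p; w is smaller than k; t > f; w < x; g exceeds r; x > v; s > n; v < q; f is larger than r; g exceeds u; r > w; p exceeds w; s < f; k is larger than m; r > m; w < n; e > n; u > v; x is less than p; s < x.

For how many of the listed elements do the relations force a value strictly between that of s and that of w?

1

Chaining upward from w reaches: r, n, v, u, x, f, q, g, k, p, t, e.
Chaining downward from s reaches: n.
Strictly between w and s are those in both lists: n — 1 element.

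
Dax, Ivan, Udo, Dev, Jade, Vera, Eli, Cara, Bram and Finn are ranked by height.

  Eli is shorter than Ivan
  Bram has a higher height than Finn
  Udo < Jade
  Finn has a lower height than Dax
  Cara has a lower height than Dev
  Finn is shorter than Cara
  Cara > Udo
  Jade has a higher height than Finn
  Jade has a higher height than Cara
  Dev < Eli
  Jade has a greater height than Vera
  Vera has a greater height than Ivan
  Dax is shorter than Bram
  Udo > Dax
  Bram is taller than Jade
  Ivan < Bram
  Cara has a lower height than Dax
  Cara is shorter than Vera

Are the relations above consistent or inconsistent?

inconsistent

Chaining the given relations yields Dax < Udo < Cara, so Dax < Cara. But one relation states Cara < Dax. These cannot both hold.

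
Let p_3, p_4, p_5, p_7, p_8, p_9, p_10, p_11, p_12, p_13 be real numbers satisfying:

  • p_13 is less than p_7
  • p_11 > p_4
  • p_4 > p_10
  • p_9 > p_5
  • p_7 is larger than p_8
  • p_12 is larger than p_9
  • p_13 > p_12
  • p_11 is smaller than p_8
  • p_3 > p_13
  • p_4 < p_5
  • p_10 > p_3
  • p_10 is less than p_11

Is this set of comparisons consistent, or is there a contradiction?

inconsistent

Chaining the given relations yields p_4 < p_5 < p_9 < p_12 < p_13 < p_3 < p_10, so p_4 < p_10. But one relation states p_10 < p_4. These cannot both hold.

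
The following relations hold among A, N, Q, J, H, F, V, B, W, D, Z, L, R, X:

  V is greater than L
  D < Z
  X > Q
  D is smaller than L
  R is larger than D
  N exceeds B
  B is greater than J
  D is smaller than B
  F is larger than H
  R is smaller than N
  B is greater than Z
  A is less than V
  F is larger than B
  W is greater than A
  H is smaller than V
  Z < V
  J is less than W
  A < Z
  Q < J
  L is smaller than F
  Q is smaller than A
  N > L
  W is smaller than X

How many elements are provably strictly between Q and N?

The relations place Q below N. An element lies strictly between them when it is forced above Q and also forced below N.
Above Q: {J, A, W, Z, B, F, V, X}. Below N: {J, D, R, L, A, Z, B}.
Intersection: {J, A, Z, B} — 4.

4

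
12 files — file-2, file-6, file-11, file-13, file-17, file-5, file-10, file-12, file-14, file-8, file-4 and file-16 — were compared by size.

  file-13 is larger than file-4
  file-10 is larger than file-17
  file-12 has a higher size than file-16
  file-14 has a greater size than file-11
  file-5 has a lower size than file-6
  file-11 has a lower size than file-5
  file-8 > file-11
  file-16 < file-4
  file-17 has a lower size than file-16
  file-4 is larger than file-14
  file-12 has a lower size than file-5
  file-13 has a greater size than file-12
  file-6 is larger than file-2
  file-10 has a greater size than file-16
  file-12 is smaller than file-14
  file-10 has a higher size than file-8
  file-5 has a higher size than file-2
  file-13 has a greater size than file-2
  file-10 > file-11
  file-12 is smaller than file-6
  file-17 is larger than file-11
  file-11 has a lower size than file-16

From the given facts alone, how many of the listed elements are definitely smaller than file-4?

From file-4 the given relations immediately reach file-16, file-14.
From those, file-11, file-17, file-12 — 5 in total.
No other element is forced below file-4 by the given relations, so the count is 5.

5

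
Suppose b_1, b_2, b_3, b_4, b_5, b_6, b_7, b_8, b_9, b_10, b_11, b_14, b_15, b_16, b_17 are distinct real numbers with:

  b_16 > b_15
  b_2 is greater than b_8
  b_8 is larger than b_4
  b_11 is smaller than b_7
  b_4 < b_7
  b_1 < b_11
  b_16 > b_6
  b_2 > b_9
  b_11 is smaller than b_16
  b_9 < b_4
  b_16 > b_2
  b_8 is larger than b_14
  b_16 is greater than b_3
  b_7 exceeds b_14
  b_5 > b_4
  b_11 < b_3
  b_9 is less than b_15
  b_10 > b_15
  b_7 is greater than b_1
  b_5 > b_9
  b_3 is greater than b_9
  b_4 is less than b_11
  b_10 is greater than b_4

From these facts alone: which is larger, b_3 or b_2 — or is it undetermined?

Following every chain through b_3: above b_3 we get b_16; below b_3 we get b_9, b_4, b_1, b_11.
b_2 is not reached, and no chain runs the other way from b_2 to b_3.
So the given relations leave the order of b_3 and b_2 undetermined.

undetermined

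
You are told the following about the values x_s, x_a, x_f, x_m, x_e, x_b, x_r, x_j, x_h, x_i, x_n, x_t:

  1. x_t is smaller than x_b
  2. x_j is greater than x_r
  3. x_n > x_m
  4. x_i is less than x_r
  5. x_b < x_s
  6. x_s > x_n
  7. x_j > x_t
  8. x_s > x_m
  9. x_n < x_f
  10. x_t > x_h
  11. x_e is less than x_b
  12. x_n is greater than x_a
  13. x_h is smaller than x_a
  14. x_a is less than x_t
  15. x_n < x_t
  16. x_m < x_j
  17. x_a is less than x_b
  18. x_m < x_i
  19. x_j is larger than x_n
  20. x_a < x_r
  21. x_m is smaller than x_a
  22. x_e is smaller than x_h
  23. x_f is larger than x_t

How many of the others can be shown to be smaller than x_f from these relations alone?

Directly below x_f: x_n, x_t.
One step further: x_m, x_h, x_a (5 so far).
One step further: x_e (6 so far).
Nothing else is reachable below x_f; 6 in all.

6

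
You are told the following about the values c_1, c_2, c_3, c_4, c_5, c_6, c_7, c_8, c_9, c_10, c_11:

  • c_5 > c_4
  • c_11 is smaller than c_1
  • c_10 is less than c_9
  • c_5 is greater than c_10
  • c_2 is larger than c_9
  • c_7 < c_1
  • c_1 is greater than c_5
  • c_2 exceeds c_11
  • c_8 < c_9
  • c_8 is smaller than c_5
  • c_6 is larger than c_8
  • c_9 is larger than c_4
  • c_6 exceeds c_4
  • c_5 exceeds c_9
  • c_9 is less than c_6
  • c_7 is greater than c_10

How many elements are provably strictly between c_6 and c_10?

1

Chaining upward from c_10 reaches: c_7, c_9, c_5, c_1, c_2.
Chaining downward from c_6 reaches: c_8, c_4, c_9.
Strictly between c_10 and c_6 are those in both lists: c_9 — 1 element.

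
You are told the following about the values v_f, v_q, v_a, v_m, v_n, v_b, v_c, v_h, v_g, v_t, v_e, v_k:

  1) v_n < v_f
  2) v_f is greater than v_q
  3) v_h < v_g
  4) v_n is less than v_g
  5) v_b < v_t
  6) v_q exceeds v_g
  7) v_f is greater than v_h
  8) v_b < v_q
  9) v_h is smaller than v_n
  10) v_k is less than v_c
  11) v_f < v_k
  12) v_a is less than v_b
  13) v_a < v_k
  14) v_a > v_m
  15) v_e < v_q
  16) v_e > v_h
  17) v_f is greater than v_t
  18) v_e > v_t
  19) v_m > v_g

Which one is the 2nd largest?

Chaining the given pairs: v_h < v_n < v_g < v_m < v_a < v_b < v_t < v_e < v_q < v_f < v_k < v_c.
Counting 2 from the largest end gives v_k.

v_k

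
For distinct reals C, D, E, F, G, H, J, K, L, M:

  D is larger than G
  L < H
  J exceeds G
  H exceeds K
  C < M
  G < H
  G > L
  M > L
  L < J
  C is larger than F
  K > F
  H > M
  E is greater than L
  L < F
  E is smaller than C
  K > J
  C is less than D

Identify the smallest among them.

L

G is not least since L < G; J is not least since G < J; E is not least since L < E; F is not least since L < F; C is not least since F < C; K is not least since F < K; D is not least since C < D; M is not least since C < M; H is not least since L < H.
Only L has nothing below it, so L is the smallest.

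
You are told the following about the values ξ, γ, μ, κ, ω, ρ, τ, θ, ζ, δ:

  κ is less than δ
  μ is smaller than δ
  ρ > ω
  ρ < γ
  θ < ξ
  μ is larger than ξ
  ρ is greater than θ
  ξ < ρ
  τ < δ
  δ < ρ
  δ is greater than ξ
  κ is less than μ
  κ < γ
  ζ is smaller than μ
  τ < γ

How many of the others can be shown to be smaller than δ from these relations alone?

The elements the relations force below δ are κ, θ, ξ, ζ, μ, τ — no chain reaches any other.
That is 6.

6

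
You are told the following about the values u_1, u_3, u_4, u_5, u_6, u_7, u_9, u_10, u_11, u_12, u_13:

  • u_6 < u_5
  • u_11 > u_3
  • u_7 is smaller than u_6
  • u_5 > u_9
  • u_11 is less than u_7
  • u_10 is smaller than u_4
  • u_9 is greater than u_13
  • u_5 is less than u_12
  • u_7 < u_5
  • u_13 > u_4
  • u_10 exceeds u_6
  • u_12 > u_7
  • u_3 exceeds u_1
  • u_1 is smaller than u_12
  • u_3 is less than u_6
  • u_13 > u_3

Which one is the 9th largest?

The consecutive relations fix a unique order: u_1 < u_3 < u_11 < u_7 < u_6 < u_10 < u_4 < u_13 < u_9 < u_5 < u_12.
Counting 9 from the largest end gives u_11.

u_11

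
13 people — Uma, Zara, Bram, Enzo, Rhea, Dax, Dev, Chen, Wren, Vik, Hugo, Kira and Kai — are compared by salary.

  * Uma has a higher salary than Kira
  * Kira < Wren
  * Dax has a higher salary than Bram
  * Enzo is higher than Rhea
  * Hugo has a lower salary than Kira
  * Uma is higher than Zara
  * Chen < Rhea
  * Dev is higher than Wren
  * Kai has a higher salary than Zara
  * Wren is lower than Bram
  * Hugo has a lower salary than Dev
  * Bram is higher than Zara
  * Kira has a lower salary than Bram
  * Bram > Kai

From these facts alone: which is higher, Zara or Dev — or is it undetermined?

undetermined

Following every chain through Zara: above Zara we get Kai, Bram, Uma, Dax.
Dev is not reached, and no chain runs the other way from Dev to Zara.
So the given relations leave the order of Zara and Dev undetermined.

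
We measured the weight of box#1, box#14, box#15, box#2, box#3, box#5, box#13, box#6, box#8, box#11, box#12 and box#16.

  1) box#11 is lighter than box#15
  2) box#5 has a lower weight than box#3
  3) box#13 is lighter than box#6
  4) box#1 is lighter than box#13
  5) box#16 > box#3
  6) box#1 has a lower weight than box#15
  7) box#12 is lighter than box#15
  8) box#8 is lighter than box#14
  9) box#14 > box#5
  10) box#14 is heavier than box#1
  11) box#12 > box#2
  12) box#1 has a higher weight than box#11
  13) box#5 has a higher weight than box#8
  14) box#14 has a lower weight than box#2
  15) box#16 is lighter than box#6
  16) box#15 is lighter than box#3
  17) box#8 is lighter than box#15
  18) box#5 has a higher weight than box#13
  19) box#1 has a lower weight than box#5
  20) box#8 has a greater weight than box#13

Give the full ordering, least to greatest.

box#11 < box#1 < box#13 < box#8 < box#5 < box#14 < box#2 < box#12 < box#15 < box#3 < box#16 < box#6

Each adjacent pair is fixed by a given relation: box#11 < box#1; box#1 < box#13; box#13 < box#8; box#8 < box#5; box#5 < box#14; box#14 < box#2; box#2 < box#12; box#12 < box#15; box#15 < box#3; box#3 < box#16; box#16 < box#6. Chaining them end to end gives the full order.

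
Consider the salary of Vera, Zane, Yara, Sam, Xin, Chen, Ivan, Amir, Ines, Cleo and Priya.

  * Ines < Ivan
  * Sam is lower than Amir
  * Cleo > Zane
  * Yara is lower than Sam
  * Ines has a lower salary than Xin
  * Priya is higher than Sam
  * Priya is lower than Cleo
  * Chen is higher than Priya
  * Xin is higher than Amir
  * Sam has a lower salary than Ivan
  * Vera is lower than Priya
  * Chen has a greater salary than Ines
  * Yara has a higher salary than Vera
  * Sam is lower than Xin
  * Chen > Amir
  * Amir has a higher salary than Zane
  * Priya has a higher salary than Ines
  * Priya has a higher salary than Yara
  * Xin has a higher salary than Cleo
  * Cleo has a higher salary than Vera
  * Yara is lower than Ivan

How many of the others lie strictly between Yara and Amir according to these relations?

1

Chaining upward from Yara reaches: Sam, Priya, Cleo, Chen, Xin, Ivan.
Chaining downward from Amir reaches: Vera, Zane, Sam.
Strictly between Yara and Amir are those in both lists: Sam — 1 element.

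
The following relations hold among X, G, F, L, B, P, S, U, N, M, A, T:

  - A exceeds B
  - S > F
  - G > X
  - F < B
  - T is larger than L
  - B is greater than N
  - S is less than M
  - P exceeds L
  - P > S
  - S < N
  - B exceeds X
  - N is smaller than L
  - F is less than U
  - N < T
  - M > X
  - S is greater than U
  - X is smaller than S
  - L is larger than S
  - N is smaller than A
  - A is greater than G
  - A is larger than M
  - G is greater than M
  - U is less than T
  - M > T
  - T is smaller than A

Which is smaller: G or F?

The relevant relations are F < U; U < S; S < N; N < L; L < T; T < M; M < G.
Together: F < U < S < N < L < T < M < G.
So F < G; F is the smaller of the two.

F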